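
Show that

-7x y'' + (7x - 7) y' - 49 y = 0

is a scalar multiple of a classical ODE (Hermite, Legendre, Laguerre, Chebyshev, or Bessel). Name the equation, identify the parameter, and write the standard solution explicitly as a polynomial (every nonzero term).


All three coefficients share the factor -7; dividing through by -7 gives  x y'' + (1 - x) y' + 7 y = 0.
This matches the Laguerre equation x y'' + (1 - x) y' + n y = 0 with n = 7; the polynomial solution is L_7(x).
With y = sum_k a_k x^k, matching x^k gives (k+1)k a_{k+1} + (k+1) a_{k+1} - k a_k + n a_k = 0, i.e. (k+1)^2 a_{k+1} = (k - n) a_k = (k - 7) a_k. The right side vanishes at k = 7, so the series terminates at degree 7.
Standard normalization L_n(0) = 1 gives a_0 = 1. Work upward with a_{k+1} = (k - 7) a_k / (k+1)^2:
  a_1 = (0 - 7)(1) / 1^2 = -7/1 = -7
  a_2 = (1 - 7)(-7) / 2^2 = 42/4 = 21/2
  a_3 = (2 - 7)(21/2) / 3^2 = (-105/2)/9 = -35/6
  a_4 = (3 - 7)(-35/6) / 4^2 = (70/3)/16 = 35/24
  a_5 = (4 - 7)(35/24) / 5^2 = (-35/8)/25 = -7/40
  a_6 = (5 - 7)(-7/40) / 6^2 = (7/20)/36 = 7/720
  a_7 = (6 - 7)(7/720) / 7^2 = (-7/720)/49 = -1/5040
Hence L_7(x) = -x^7/5040 + 7 x^6/720 - 7 x^5/40 + 35 x^4/24 - 35 x^3/6 + 21 x^2/2 - 7 x + 1.

L_7(x); series = -x^7/5040 + 7 x^6/720 - 7 x^5/40 + 35 x^4/24 - 35 x^3/6 + 21 x^2/2 - 7 x + 1


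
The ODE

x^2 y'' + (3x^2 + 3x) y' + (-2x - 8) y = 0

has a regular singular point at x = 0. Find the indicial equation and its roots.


Divide by x^2 to reach normal form y'' + P_1(x) y' + P_2(x) y = 0 with P_1(x) = 3 + 3/x and P_2(x) = -2/x - 8/x^2.
x = 0 is a singular point because the y'-coefficient 3 + 3/x has a pole at x = 0 and the y-coefficient -2/x - 8/x^2 has a pole at x = 0.
It is a regular singular point because x P_1(x) = p(x) = 3x + 3 and x^2 P_2(x) = q(x) = -2x - 8 are polynomials, hence analytic at x = 0.
p(0) = 3,  q(0) = -8.
Indicial equation: r(r-1) + p(0) r + q(0) = 0, i.e. r^2 + (p(0) - 1) r + q(0) = 0, i.e. r^2 + 2 r - 8 = 0.
Discriminant: (2)^2 - 4(-8) = 36, so r = (-2 ± 6)/2.
Solving: r_1 = 2, r_2 = -4.

indicial: r^2 + 2 r - 8 = 0; roots r_1 = 2, r_2 = -4


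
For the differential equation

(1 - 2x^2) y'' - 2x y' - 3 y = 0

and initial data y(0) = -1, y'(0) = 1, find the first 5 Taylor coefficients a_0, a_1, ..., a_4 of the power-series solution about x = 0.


Ansatz: y(x) = sum_{n>=0} a_n x^n, so y'(x) = sum_{n>=1} n a_n x^(n-1) and y''(x) = sum_{n>=2} n(n-1) a_n x^(n-2).
Substitute into P(x) y'' + Q(x) y' + R(x) y = 0 with P(x) = 1 - 2x^2, Q(x) = -2x, R(x) = -3, and match powers of x.
Initial conditions: a_0 = -1, a_1 = 1.
Setting the coefficient of each power of x to zero and solving order by order (substituting the coefficients already found):
  x^0: 2 a_2 - 3 a_0 = 0  ->  2 a_2 = 3 a_0 = -3  ->  a_2 = -3/2
  x^1: 6 a_3 - 5 a_1 = 0  ->  6 a_3 = 5 a_1 = 5  ->  a_3 = 5/6
  x^2: 12 a_4 - 11 a_2 = 0  ->  12 a_4 = 11 a_2 = -33/2  ->  a_4 = -11/8
Truncated series: y(x) = -1 + x - (3/2) x^2 + (5/6) x^3 - (11/8) x^4 + O(x^5).

a_0 = -1; a_1 = 1; a_2 = -3/2; a_3 = 5/6; a_4 = -11/8


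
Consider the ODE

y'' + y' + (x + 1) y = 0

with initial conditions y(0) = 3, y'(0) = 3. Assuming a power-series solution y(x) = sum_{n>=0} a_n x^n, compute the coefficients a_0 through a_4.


Ansatz: y(x) = sum_{n>=0} a_n x^n, so y'(x) = sum_{n>=1} n a_n x^(n-1) and y''(x) = sum_{n>=2} n(n-1) a_n x^(n-2).
Substitute into P(x) y'' + Q(x) y' + R(x) y = 0 with P(x) = 1, Q(x) = 1, R(x) = x + 1, and match powers of x.
Initial conditions: a_0 = 3, a_1 = 3.
Setting the coefficient of each power of x to zero and solving order by order (substituting the coefficients already found):
  x^0: 2 a_2 + a_1 + a_0 = 0  ->  2 a_2 = -a_1 - a_0 = -6  ->  a_2 = -3
  x^1: 6 a_3 + 2 a_2 + a_1 + a_0 = 0  ->  6 a_3 = -2 a_2 - a_1 - a_0 = 0  ->  a_3 = 0
  x^2: 12 a_4 + 3 a_3 + a_2 + a_1 = 0  ->  12 a_4 = -3 a_3 - a_2 - a_1 = 0  ->  a_4 = 0
Truncated series: y(x) = 3 + 3 x - 3 x^2 + O(x^5).

a_0 = 3; a_1 = 3; a_2 = -3; a_3 = 0; a_4 = 0


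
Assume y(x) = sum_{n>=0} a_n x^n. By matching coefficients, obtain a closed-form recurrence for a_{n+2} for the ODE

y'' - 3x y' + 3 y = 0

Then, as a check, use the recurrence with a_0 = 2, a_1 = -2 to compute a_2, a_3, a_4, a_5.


Substitute y = sum_n a_n x^n.
y''(x) has coefficient (n+2)(n+1) a_{n+2} at x^n;
-3 x y'(x) has coefficient -3 n a_n at x^n (shift);
3 y(x) has coefficient 3 a_n at x^n.
Matching x^n: (n+2)(n+1) a_{n+2} + (-3n + 3) a_n = 0.
Thus a_{n+2} = (3n - 3) / ((n+1)(n+2)) * a_n.

Check with a_0 = 2, a_1 = -2 (apply the recurrence for n = 0, 1, 2, 3): a_0 = 2, a_1 = -2, a_2 = -3, a_3 = 0, a_4 = -3/4, a_5 = 0.

a_(n+2) = (3n - 3) / ((n+1)(n+2)) * a_n; check: a_0 = 2, a_1 = -2, a_2 = -3, a_3 = 0, a_4 = -3/4, a_5 = 0


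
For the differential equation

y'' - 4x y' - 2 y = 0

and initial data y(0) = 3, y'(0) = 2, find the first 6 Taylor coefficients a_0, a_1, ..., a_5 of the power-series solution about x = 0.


Ansatz: y(x) = sum_{n>=0} a_n x^n, so y'(x) = sum_{n>=1} n a_n x^(n-1) and y''(x) = sum_{n>=2} n(n-1) a_n x^(n-2).
Substitute into P(x) y'' + Q(x) y' + R(x) y = 0 with P(x) = 1, Q(x) = -4x, R(x) = -2, and match powers of x.
Initial conditions: a_0 = 3, a_1 = 2.
Setting the coefficient of each power of x to zero and solving order by order (substituting the coefficients already found):
  x^0: 2 a_2 - 2 a_0 = 0  ->  2 a_2 = 2 a_0 = 6  ->  a_2 = 3
  x^1: 6 a_3 - 6 a_1 = 0  ->  6 a_3 = 6 a_1 = 12  ->  a_3 = 2
  x^2: 12 a_4 - 10 a_2 = 0  ->  12 a_4 = 10 a_2 = 30  ->  a_4 = 5/2
  x^3: 20 a_5 - 14 a_3 = 0  ->  20 a_5 = 14 a_3 = 28  ->  a_5 = 7/5
Truncated series: y(x) = 3 + 2 x + 3 x^2 + 2 x^3 + (5/2) x^4 + (7/5) x^5 + O(x^6).

a_0 = 3; a_1 = 2; a_2 = 3; a_3 = 2; a_4 = 5/2; a_5 = 7/5


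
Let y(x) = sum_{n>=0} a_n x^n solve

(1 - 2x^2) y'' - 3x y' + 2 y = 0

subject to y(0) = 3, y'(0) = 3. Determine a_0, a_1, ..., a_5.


Ansatz: y(x) = sum_{n>=0} a_n x^n, so y'(x) = sum_{n>=1} n a_n x^(n-1) and y''(x) = sum_{n>=2} n(n-1) a_n x^(n-2).
Substitute into P(x) y'' + Q(x) y' + R(x) y = 0 with P(x) = 1 - 2x^2, Q(x) = -3x, R(x) = 2, and match powers of x.
Initial conditions: a_0 = 3, a_1 = 3.
Setting the coefficient of each power of x to zero and solving order by order (substituting the coefficients already found):
  x^0: 2 a_2 + 2 a_0 = 0  ->  2 a_2 = -2 a_0 = -6  ->  a_2 = -3
  x^1: 6 a_3 - a_1 = 0  ->  6 a_3 = a_1 = 3  ->  a_3 = 1/2
  x^2: 12 a_4 - 8 a_2 = 0  ->  12 a_4 = 8 a_2 = -24  ->  a_4 = -2
  x^3: 20 a_5 - 19 a_3 = 0  ->  20 a_5 = 19 a_3 = 19/2  ->  a_5 = 19/40
Truncated series: y(x) = 3 + 3 x - 3 x^2 + (1/2) x^3 - 2 x^4 + (19/40) x^5 + O(x^6).

a_0 = 3; a_1 = 3; a_2 = -3; a_3 = 1/2; a_4 = -2; a_5 = 19/40


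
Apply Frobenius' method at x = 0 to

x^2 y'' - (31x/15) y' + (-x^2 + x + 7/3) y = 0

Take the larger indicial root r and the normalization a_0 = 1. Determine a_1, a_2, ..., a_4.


Write in Frobenius form y'' + (p(x)/x) y' + (q(x)/x^2) y = 0:
  p(x) = -31/15,  q(x) = -x^2 + x + 7/3.
Indicial equation: r(r-1) + (-31/15) r + (7/3) = 0 -> roots r_1 = 5/3, r_2 = 7/5.
Take r = r_1 = 5/3. Let y(x) = x^r sum_{n>=0} a_n x^n with a_0 = 1.
Substitute y = x^r sum a_n x^n and match x^{r+n}. The recurrence is
  D(n) a_n + 1 a_{n-1} - 1 a_{n-2} = 0,  where D(n) = (r+n)(r+n-1) + (-31/15)(r+n) + (7/3).
  a_n = [-1 a_{n-1} + 1 a_{n-2}] / D(n).
Since the indicial polynomial factors as (r - r_1)(r - r_2), D(n) = (r_1 + n - r_1)(r_1 + n - r_2) = n(n + 4/15).
Evaluating step by step (a_0 = 1):
  n = 1: D(1) = 1(1 + 4/15) = 19/15; numerator = -1(1) = -1; a_1 = (-1)/(19/15) = -15/19
  n = 2: D(2) = 2(2 + 4/15) = 68/15; numerator = -1(-15/19) + 1(1) = 34/19; a_2 = (34/19)/(68/15) = 15/38
  n = 3: D(3) = 3(3 + 4/15) = 49/5; numerator = -1(15/38) + 1(-15/19) = -45/38; a_3 = (-45/38)/(49/5) = -225/1862
  n = 4: D(4) = 4(4 + 4/15) = 256/15; numerator = -1(-225/1862) + 1(15/38) = 480/931; a_4 = (480/931)/(256/15) = 225/7448

r = 5/3; a_0 = 1; a_1 = -15/19; a_2 = 15/38; a_3 = -225/1862; a_4 = 225/7448


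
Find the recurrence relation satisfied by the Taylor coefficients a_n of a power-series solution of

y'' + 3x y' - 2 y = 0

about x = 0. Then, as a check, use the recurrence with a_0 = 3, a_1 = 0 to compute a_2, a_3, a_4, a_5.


Substitute y = sum_n a_n x^n.
y''(x) has coefficient (n+2)(n+1) a_{n+2} at x^n;
3 x y'(x) has coefficient 3 n a_n at x^n (shift);
-2 y(x) has coefficient -2 a_n at x^n.
Matching x^n: (n+2)(n+1) a_{n+2} + (3n - 2) a_n = 0.
Thus a_{n+2} = (-3n + 2) / ((n+1)(n+2)) * a_n.

Check with a_0 = 3, a_1 = 0 (apply the recurrence for n = 0, 1, 2, 3): a_0 = 3, a_1 = 0, a_2 = 3, a_3 = 0, a_4 = -1, a_5 = 0.

a_(n+2) = (-3n + 2) / ((n+1)(n+2)) * a_n; check: a_0 = 3, a_1 = 0, a_2 = 3, a_3 = 0, a_4 = -1, a_5 = 0


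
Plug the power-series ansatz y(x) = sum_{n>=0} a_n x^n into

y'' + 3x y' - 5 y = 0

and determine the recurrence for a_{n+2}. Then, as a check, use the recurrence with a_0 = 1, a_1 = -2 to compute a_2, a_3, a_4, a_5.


Substitute y = sum_n a_n x^n.
y''(x) has coefficient (n+2)(n+1) a_{n+2} at x^n;
3 x y'(x) has coefficient 3 n a_n at x^n (shift);
-5 y(x) has coefficient -5 a_n at x^n.
Matching x^n: (n+2)(n+1) a_{n+2} + (3n - 5) a_n = 0.
Thus a_{n+2} = (-3n + 5) / ((n+1)(n+2)) * a_n.

Check with a_0 = 1, a_1 = -2 (apply the recurrence for n = 0, 1, 2, 3): a_0 = 1, a_1 = -2, a_2 = 5/2, a_3 = -2/3, a_4 = -5/24, a_5 = 2/15.

a_(n+2) = (-3n + 5) / ((n+1)(n+2)) * a_n; check: a_0 = 1, a_1 = -2, a_2 = 5/2, a_3 = -2/3, a_4 = -5/24, a_5 = 2/15


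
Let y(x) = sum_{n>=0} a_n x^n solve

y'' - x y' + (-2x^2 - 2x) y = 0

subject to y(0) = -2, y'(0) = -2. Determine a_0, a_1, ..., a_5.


Ansatz: y(x) = sum_{n>=0} a_n x^n, so y'(x) = sum_{n>=1} n a_n x^(n-1) and y''(x) = sum_{n>=2} n(n-1) a_n x^(n-2).
Substitute into P(x) y'' + Q(x) y' + R(x) y = 0 with P(x) = 1, Q(x) = -x, R(x) = -2x^2 - 2x, and match powers of x.
Initial conditions: a_0 = -2, a_1 = -2.
Setting the coefficient of each power of x to zero and solving order by order (substituting the coefficients already found):
  x^0: 2 a_2 = 0  ->  a_2 = 0
  x^1: 6 a_3 - a_1 - 2 a_0 = 0  ->  6 a_3 = a_1 + 2 a_0 = -6  ->  a_3 = -1
  x^2: 12 a_4 - 2 a_2 - 2 a_1 - 2 a_0 = 0  ->  12 a_4 = 2 a_2 + 2 a_1 + 2 a_0 = -8  ->  a_4 = -2/3
  x^3: 20 a_5 - 3 a_3 - 2 a_2 - 2 a_1 = 0  ->  20 a_5 = 3 a_3 + 2 a_2 + 2 a_1 = -7  ->  a_5 = -7/20
Truncated series: y(x) = -2 - 2 x - x^3 - (2/3) x^4 - (7/20) x^5 + O(x^6).

a_0 = -2; a_1 = -2; a_2 = 0; a_3 = -1; a_4 = -2/3; a_5 = -7/20


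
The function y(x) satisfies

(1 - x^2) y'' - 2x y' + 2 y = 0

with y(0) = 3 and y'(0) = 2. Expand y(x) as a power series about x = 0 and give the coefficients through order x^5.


Ansatz: y(x) = sum_{n>=0} a_n x^n, so y'(x) = sum_{n>=1} n a_n x^(n-1) and y''(x) = sum_{n>=2} n(n-1) a_n x^(n-2).
Substitute into P(x) y'' + Q(x) y' + R(x) y = 0 with P(x) = 1 - x^2, Q(x) = -2x, R(x) = 2, and match powers of x.
Initial conditions: a_0 = 3, a_1 = 2.
Setting the coefficient of each power of x to zero and solving order by order (substituting the coefficients already found):
  x^0: 2 a_2 + 2 a_0 = 0  ->  2 a_2 = -2 a_0 = -6  ->  a_2 = -3
  x^1: 6 a_3 = 0  ->  a_3 = 0
  x^2: 12 a_4 - 4 a_2 = 0  ->  12 a_4 = 4 a_2 = -12  ->  a_4 = -1
  x^3: 20 a_5 - 10 a_3 = 0  ->  20 a_5 = 10 a_3 = 0  ->  a_5 = 0
Truncated series: y(x) = 3 + 2 x - 3 x^2 - x^4 + O(x^6).

a_0 = 3; a_1 = 2; a_2 = -3; a_3 = 0; a_4 = -1; a_5 = 0


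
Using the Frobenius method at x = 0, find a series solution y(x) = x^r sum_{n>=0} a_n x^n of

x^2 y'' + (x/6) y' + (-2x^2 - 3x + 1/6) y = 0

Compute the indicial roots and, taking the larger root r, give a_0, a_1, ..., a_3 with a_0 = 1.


Write in Frobenius form y'' + (p(x)/x) y' + (q(x)/x^2) y = 0:
  p(x) = 1/6,  q(x) = -2x^2 - 3x + 1/6.
Indicial equation: r(r-1) + (1/6) r + (1/6) = 0 -> roots r_1 = 1/2, r_2 = 1/3.
Take r = r_1 = 1/2. Let y(x) = x^r sum_{n>=0} a_n x^n with a_0 = 1.
Substitute y = x^r sum a_n x^n and match x^{r+n}. The recurrence is
  D(n) a_n - 3 a_{n-1} - 2 a_{n-2} = 0,  where D(n) = (r+n)(r+n-1) + (1/6)(r+n) + (1/6).
  a_n = [3 a_{n-1} + 2 a_{n-2}] / D(n).
Since the indicial polynomial factors as (r - r_1)(r - r_2), D(n) = (r_1 + n - r_1)(r_1 + n - r_2) = n(n + 1/6).
Evaluating step by step (a_0 = 1):
  n = 1: D(1) = 1(1 + 1/6) = 7/6; numerator = 3(1) = 3; a_1 = (3)/(7/6) = 18/7
  n = 2: D(2) = 2(2 + 1/6) = 13/3; numerator = 3(18/7) + 2(1) = 68/7; a_2 = (68/7)/(13/3) = 204/91
  n = 3: D(3) = 3(3 + 1/6) = 19/2; numerator = 3(204/91) + 2(18/7) = 1080/91; a_3 = (1080/91)/(19/2) = 2160/1729

r = 1/2; a_0 = 1; a_1 = 18/7; a_2 = 204/91; a_3 = 2160/1729


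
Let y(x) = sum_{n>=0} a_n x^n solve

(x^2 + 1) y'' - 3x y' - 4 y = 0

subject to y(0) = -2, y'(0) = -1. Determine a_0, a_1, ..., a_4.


Ansatz: y(x) = sum_{n>=0} a_n x^n, so y'(x) = sum_{n>=1} n a_n x^(n-1) and y''(x) = sum_{n>=2} n(n-1) a_n x^(n-2).
Substitute into P(x) y'' + Q(x) y' + R(x) y = 0 with P(x) = x^2 + 1, Q(x) = -3x, R(x) = -4, and match powers of x.
Initial conditions: a_0 = -2, a_1 = -1.
Setting the coefficient of each power of x to zero and solving order by order (substituting the coefficients already found):
  x^0: 2 a_2 - 4 a_0 = 0  ->  2 a_2 = 4 a_0 = -8  ->  a_2 = -4
  x^1: 6 a_3 - 7 a_1 = 0  ->  6 a_3 = 7 a_1 = -7  ->  a_3 = -7/6
  x^2: 12 a_4 - 8 a_2 = 0  ->  12 a_4 = 8 a_2 = -32  ->  a_4 = -8/3
Truncated series: y(x) = -2 - x - 4 x^2 - (7/6) x^3 - (8/3) x^4 + O(x^5).

a_0 = -2; a_1 = -1; a_2 = -4; a_3 = -7/6; a_4 = -8/3


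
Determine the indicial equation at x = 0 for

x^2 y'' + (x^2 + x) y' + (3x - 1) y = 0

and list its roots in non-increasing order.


Divide by x^2 to reach normal form y'' + P_1(x) y' + P_2(x) y = 0 with P_1(x) = 1 + 1/x and P_2(x) = 3/x - 1/x^2.
x = 0 is a singular point because the y'-coefficient 1 + 1/x has a pole at x = 0 and the y-coefficient 3/x - 1/x^2 has a pole at x = 0.
It is a regular singular point because x P_1(x) = p(x) = x + 1 and x^2 P_2(x) = q(x) = 3x - 1 are polynomials, hence analytic at x = 0.
p(0) = 1,  q(0) = -1.
Indicial equation: r(r-1) + p(0) r + q(0) = 0, i.e. r^2 + (p(0) - 1) r + q(0) = 0, i.e. r^2 - 1 = 0.
Discriminant: (0)^2 - 4(-1) = 4, so r = (0 ± 2)/2.
Solving: r_1 = 1, r_2 = -1.

indicial: r^2 - 1 = 0; roots r_1 = 1, r_2 = -1


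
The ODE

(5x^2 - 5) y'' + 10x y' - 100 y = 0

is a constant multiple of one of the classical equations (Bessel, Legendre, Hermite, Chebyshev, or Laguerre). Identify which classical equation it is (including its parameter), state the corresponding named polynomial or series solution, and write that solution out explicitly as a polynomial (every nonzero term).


All three coefficients share the factor -5; dividing through by -5 gives  (1 - x^2) y'' - 2x y' + 20 y = 0.
This matches the Legendre equation (1 - x^2) y'' - 2x y' + n(n+1) y = 0 (note the -2x y' term) with n(n+1) = 20, so n = 4; the polynomial solution is P_4(x).
With y = sum_k a_k x^k, matching x^k gives (k+2)(k+1) a_{k+2} = [k(k+1) - n(n+1)] a_k = (k - 4)(k + 5) a_k. The right side vanishes at k = 4, so the series with the parity of 4 terminates at degree 4.
Standard normalization (P_n(1) = 1): leading coefficient (2n)!/(2^n (n!)^2) = 40320/(16*576) = 35/8, so a_4 = 35/8. Work downward with a_k = (k+1)(k+2) a_{k+2} / ((k - 4)(k + 5)):
  a_2 = (3)(4)(35/8) / ((2 - 4)(2 + 5)) = (105/2)/(-14) = -15/4
  a_0 = (1)(2)(-15/4) / ((0 - 4)(0 + 5)) = (-15/2)/(-20) = 3/8
Hence P_4(x) = 35 x^4/8 - 15 x^2/4 + 3/8.

P_4(x); series = 35 x^4/8 - 15 x^2/4 + 3/8


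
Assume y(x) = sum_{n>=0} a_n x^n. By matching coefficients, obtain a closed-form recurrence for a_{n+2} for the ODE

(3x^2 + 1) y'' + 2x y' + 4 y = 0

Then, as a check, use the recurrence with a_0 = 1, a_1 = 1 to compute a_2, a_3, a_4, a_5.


Substitute y = sum_n a_n x^n.
(1 + 3 x^2) y'' contributes (n+2)(n+1) a_{n+2} + 3 n(n-1) a_n at x^n.
2 x y'(x) contributes 2 n a_n at x^n.
4 y(x) contributes 4 a_n at x^n.
Matching x^n: (n+2)(n+1) a_{n+2} + (3 n(n-1) + 2 n + 4) a_n = 0.
Thus a_{n+2} = (-3 n(n-1) - 2 n - 4) / ((n+1)(n+2)) * a_n.

Check with a_0 = 1, a_1 = 1 (apply the recurrence for n = 0, 1, 2, 3): a_0 = 1, a_1 = 1, a_2 = -2, a_3 = -1, a_4 = 7/3, a_5 = 7/5.

a_(n+2) = (-3 n(n-1) - 2 n - 4) / ((n+1)(n+2)) * a_n; check: a_0 = 1, a_1 = 1, a_2 = -2, a_3 = -1, a_4 = 7/3, a_5 = 7/5


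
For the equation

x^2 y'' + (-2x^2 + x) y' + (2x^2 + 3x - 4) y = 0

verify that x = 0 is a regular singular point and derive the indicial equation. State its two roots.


Divide by x^2 to reach normal form y'' + P_1(x) y' + P_2(x) y = 0 with P_1(x) = -2 + 1/x and P_2(x) = 2 + 3/x - 4/x^2.
x = 0 is a singular point because the y'-coefficient -2 + 1/x has a pole at x = 0 and the y-coefficient 2 + 3/x - 4/x^2 has a pole at x = 0.
It is a regular singular point because x P_1(x) = p(x) = 1 - 2x and x^2 P_2(x) = q(x) = 2x^2 + 3x - 4 are polynomials, hence analytic at x = 0.
p(0) = 1,  q(0) = -4.
Indicial equation: r(r-1) + p(0) r + q(0) = 0, i.e. r^2 + (p(0) - 1) r + q(0) = 0, i.e. r^2 - 4 = 0.
Discriminant: (0)^2 - 4(-4) = 16, so r = (0 ± 4)/2.
Solving: r_1 = 2, r_2 = -2.

indicial: r^2 - 4 = 0; roots r_1 = 2, r_2 = -2


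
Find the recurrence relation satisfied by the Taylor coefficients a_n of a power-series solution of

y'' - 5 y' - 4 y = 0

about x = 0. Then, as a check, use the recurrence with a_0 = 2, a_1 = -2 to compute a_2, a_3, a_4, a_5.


Substitute y = sum_n a_n x^n.
y''(x) has coefficient (n+2)(n+1) a_{n+2} at x^n;
-5 y'(x) has coefficient -5 (n+1) a_{n+1} at x^n;
-4 y(x) has coefficient -4 a_n at x^n.
Matching x^n: (n+2)(n+1) a_{n+2} - 5 (n+1) a_{n+1} - 4 a_n = 0.
Thus a_{n+2} = [5 (n+1) a_{n+1} + 4 a_n] / ((n+1)(n+2)).

Check with a_0 = 2, a_1 = -2 (apply the recurrence for n = 0, 1, 2, 3): a_0 = 2, a_1 = -2, a_2 = -1, a_3 = -3, a_4 = -49/12, a_5 = -281/60.

a_(n+2) = [5 (n+1) a_(n+1) + 4 a_n] / ((n+1)(n+2)); check: a_0 = 2, a_1 = -2, a_2 = -1, a_3 = -3, a_4 = -49/12, a_5 = -281/60


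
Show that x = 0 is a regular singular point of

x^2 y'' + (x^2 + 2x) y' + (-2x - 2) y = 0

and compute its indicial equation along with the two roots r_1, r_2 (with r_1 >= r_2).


Divide by x^2 to reach normal form y'' + P_1(x) y' + P_2(x) y = 0 with P_1(x) = 1 + 2/x and P_2(x) = -2/x - 2/x^2.
x = 0 is a singular point because the y'-coefficient 1 + 2/x has a pole at x = 0 and the y-coefficient -2/x - 2/x^2 has a pole at x = 0.
It is a regular singular point because x P_1(x) = p(x) = x + 2 and x^2 P_2(x) = q(x) = -2x - 2 are polynomials, hence analytic at x = 0.
p(0) = 2,  q(0) = -2.
Indicial equation: r(r-1) + p(0) r + q(0) = 0, i.e. r^2 + (p(0) - 1) r + q(0) = 0, i.e. r^2 + 1 r - 2 = 0.
Discriminant: (1)^2 - 4(-2) = 9, so r = (-1 ± 3)/2.
Solving: r_1 = 1, r_2 = -2.

indicial: r^2 + 1 r - 2 = 0; roots r_1 = 1, r_2 = -2


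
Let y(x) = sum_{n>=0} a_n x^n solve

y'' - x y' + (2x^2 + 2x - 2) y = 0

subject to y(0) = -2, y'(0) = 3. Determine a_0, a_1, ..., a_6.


Ansatz: y(x) = sum_{n>=0} a_n x^n, so y'(x) = sum_{n>=1} n a_n x^(n-1) and y''(x) = sum_{n>=2} n(n-1) a_n x^(n-2).
Substitute into P(x) y'' + Q(x) y' + R(x) y = 0 with P(x) = 1, Q(x) = -x, R(x) = 2x^2 + 2x - 2, and match powers of x.
Initial conditions: a_0 = -2, a_1 = 3.
Setting the coefficient of each power of x to zero and solving order by order (substituting the coefficients already found):
  x^0: 2 a_2 - 2 a_0 = 0  ->  2 a_2 = 2 a_0 = -4  ->  a_2 = -2
  x^1: 6 a_3 - 3 a_1 + 2 a_0 = 0  ->  6 a_3 = 3 a_1 - 2 a_0 = 13  ->  a_3 = 13/6
  x^2: 12 a_4 - 4 a_2 + 2 a_1 + 2 a_0 = 0  ->  12 a_4 = 4 a_2 - 2 a_1 - 2 a_0 = -10  ->  a_4 = -5/6
  x^3: 20 a_5 - 5 a_3 + 2 a_2 + 2 a_1 = 0  ->  20 a_5 = 5 a_3 - 2 a_2 - 2 a_1 = 53/6  ->  a_5 = 53/120
  x^4: 30 a_6 - 6 a_4 + 2 a_3 + 2 a_2 = 0  ->  30 a_6 = 6 a_4 - 2 a_3 - 2 a_2 = -16/3  ->  a_6 = -8/45
Truncated series: y(x) = -2 + 3 x - 2 x^2 + (13/6) x^3 - (5/6) x^4 + (53/120) x^5 - (8/45) x^6 + O(x^7).

a_0 = -2; a_1 = 3; a_2 = -2; a_3 = 13/6; a_4 = -5/6; a_5 = 53/120; a_6 = -8/45


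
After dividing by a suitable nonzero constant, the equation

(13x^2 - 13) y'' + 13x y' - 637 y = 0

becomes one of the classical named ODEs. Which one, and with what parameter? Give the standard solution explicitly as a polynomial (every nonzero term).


All three coefficients share the factor -13; dividing through by -13 gives  (1 - x^2) y'' - x y' + 49 y = 0.
This matches the Chebyshev equation (1 - x^2) y'' - x y' + n^2 y = 0 (note the -x y' term, not -2x y') with n^2 = 49, so n = 7; the polynomial solution is T_7(x).
With y = sum_k a_k x^k, matching x^k gives (k+2)(k+1) a_{k+2} = (k^2 - n^2) a_k = (k - 7)(k + 7) a_k. The right side vanishes at k = 7, so the series with the parity of 7 terminates at degree 7.
Standard normalization: leading coefficient of T_n is 2^(n-1), so a_7 = 2^6 = 64. Work downward with a_k = (k+1)(k+2) a_{k+2} / ((k - 7)(k + 7)):
  a_5 = (6)(7)(64) / ((5 - 7)(5 + 7)) = 2688/(-24) = -112
  a_3 = (4)(5)(-112) / ((3 - 7)(3 + 7)) = -2240/(-40) = 56
  a_1 = (2)(3)(56) / ((1 - 7)(1 + 7)) = 336/(-48) = -7
Hence T_7(x) = 64 x^7 - 112 x^5 + 56 x^3 - 7 x.

T_7(x); series = 64 x^7 - 112 x^5 + 56 x^3 - 7 x


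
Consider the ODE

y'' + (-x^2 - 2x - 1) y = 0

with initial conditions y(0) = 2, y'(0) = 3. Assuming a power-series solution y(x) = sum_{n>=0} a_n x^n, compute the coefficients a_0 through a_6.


Ansatz: y(x) = sum_{n>=0} a_n x^n, so y'(x) = sum_{n>=1} n a_n x^(n-1) and y''(x) = sum_{n>=2} n(n-1) a_n x^(n-2).
Substitute into P(x) y'' + Q(x) y' + R(x) y = 0 with P(x) = 1, Q(x) = 0, R(x) = -x^2 - 2x - 1, and match powers of x.
Initial conditions: a_0 = 2, a_1 = 3.
Setting the coefficient of each power of x to zero and solving order by order (substituting the coefficients already found):
  x^0: 2 a_2 - a_0 = 0  ->  2 a_2 = a_0 = 2  ->  a_2 = 1
  x^1: 6 a_3 - a_1 - 2 a_0 = 0  ->  6 a_3 = a_1 + 2 a_0 = 7  ->  a_3 = 7/6
  x^2: 12 a_4 - a_2 - 2 a_1 - a_0 = 0  ->  12 a_4 = a_2 + 2 a_1 + a_0 = 9  ->  a_4 = 3/4
  x^3: 20 a_5 - a_3 - 2 a_2 - a_1 = 0  ->  20 a_5 = a_3 + 2 a_2 + a_1 = 37/6  ->  a_5 = 37/120
  x^4: 30 a_6 - a_4 - 2 a_3 - a_2 = 0  ->  30 a_6 = a_4 + 2 a_3 + a_2 = 49/12  ->  a_6 = 49/360
Truncated series: y(x) = 2 + 3 x + x^2 + (7/6) x^3 + (3/4) x^4 + (37/120) x^5 + (49/360) x^6 + O(x^7).

a_0 = 2; a_1 = 3; a_2 = 1; a_3 = 7/6; a_4 = 3/4; a_5 = 37/120; a_6 = 49/360


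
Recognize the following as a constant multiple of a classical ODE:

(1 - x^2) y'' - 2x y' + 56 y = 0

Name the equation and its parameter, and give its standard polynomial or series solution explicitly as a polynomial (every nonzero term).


The equation is already in a standard form:  (1 - x^2) y'' - 2x y' + 56 y = 0.
This matches the Legendre equation (1 - x^2) y'' - 2x y' + n(n+1) y = 0 (note the -2x y' term) with n(n+1) = 56, so n = 7; the polynomial solution is P_7(x).
With y = sum_k a_k x^k, matching x^k gives (k+2)(k+1) a_{k+2} = [k(k+1) - n(n+1)] a_k = (k - 7)(k + 8) a_k. The right side vanishes at k = 7, so the series with the parity of 7 terminates at degree 7.
Standard normalization (P_n(1) = 1): leading coefficient (2n)!/(2^n (n!)^2) = 87178291200/(128*25401600) = 429/16, so a_7 = 429/16. Work downward with a_k = (k+1)(k+2) a_{k+2} / ((k - 7)(k + 8)):
  a_5 = (6)(7)(429/16) / ((5 - 7)(5 + 8)) = (9009/8)/(-26) = -693/16
  a_3 = (4)(5)(-693/16) / ((3 - 7)(3 + 8)) = (-3465/4)/(-44) = 315/16
  a_1 = (2)(3)(315/16) / ((1 - 7)(1 + 8)) = (945/8)/(-54) = -35/16
Hence P_7(x) = 429 x^7/16 - 693 x^5/16 + 315 x^3/16 - 35 x/16.

P_7(x); series = 429 x^7/16 - 693 x^5/16 + 315 x^3/16 - 35 x/16


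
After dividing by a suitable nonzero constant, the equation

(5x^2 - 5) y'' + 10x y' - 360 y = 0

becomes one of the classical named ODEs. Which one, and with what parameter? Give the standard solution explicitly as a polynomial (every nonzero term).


All three coefficients share the factor -5; dividing through by -5 gives  (1 - x^2) y'' - 2x y' + 72 y = 0.
This matches the Legendre equation (1 - x^2) y'' - 2x y' + n(n+1) y = 0 (note the -2x y' term) with n(n+1) = 72, so n = 8; the polynomial solution is P_8(x).
With y = sum_k a_k x^k, matching x^k gives (k+2)(k+1) a_{k+2} = [k(k+1) - n(n+1)] a_k = (k - 8)(k + 9) a_k. The right side vanishes at k = 8, so the series with the parity of 8 terminates at degree 8.
Standard normalization (P_n(1) = 1): leading coefficient (2n)!/(2^n (n!)^2) = 20922789888000/(256*1625702400) = 6435/128, so a_8 = 6435/128. Work downward with a_k = (k+1)(k+2) a_{k+2} / ((k - 8)(k + 9)):
  a_6 = (7)(8)(6435/128) / ((6 - 8)(6 + 9)) = (45045/16)/(-30) = -3003/32
  a_4 = (5)(6)(-3003/32) / ((4 - 8)(4 + 9)) = (-45045/16)/(-52) = 3465/64
  a_2 = (3)(4)(3465/64) / ((2 - 8)(2 + 9)) = (10395/16)/(-66) = -315/32
  a_0 = (1)(2)(-315/32) / ((0 - 8)(0 + 9)) = (-315/16)/(-72) = 35/128
Hence P_8(x) = 6435 x^8/128 - 3003 x^6/32 + 3465 x^4/64 - 315 x^2/32 + 35/128.

P_8(x); series = 6435 x^8/128 - 3003 x^6/32 + 3465 x^4/64 - 315 x^2/32 + 35/128


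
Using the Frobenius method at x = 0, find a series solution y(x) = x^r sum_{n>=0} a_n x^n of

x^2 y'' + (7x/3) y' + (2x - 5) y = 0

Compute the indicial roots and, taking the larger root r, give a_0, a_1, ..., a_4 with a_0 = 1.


Write in Frobenius form y'' + (p(x)/x) y' + (q(x)/x^2) y = 0:
  p(x) = 7/3,  q(x) = 2x - 5.
Indicial equation: r(r-1) + (7/3) r + (-5) = 0 -> roots r_1 = 5/3, r_2 = -3.
Take r = r_1 = 5/3. Let y(x) = x^r sum_{n>=0} a_n x^n with a_0 = 1.
Substitute y = x^r sum a_n x^n and match x^{r+n}. The recurrence is
  D(n) a_n + 2 a_{n-1} = 0,  where D(n) = (r+n)(r+n-1) + (7/3)(r+n) + (-5).
  a_n = -2 / D(n) * a_{n-1}.
Since the indicial polynomial factors as (r - r_1)(r - r_2), D(n) = (r_1 + n - r_1)(r_1 + n - r_2) = n(n + 14/3).
Evaluating step by step (a_0 = 1):
  n = 1: D(1) = 1(1 + 14/3) = 17/3; numerator = -2(1) = -2; a_1 = (-2)/(17/3) = -6/17
  n = 2: D(2) = 2(2 + 14/3) = 40/3; numerator = -2(-6/17) = 12/17; a_2 = (12/17)/(40/3) = 9/170
  n = 3: D(3) = 3(3 + 14/3) = 23; numerator = -2(9/170) = -9/85; a_3 = (-9/85)/(23) = -9/1955
  n = 4: D(4) = 4(4 + 14/3) = 104/3; numerator = -2(-9/1955) = 18/1955; a_4 = (18/1955)/(104/3) = 27/101660

r = 5/3; a_0 = 1; a_1 = -6/17; a_2 = 9/170; a_3 = -9/1955; a_4 = 27/101660


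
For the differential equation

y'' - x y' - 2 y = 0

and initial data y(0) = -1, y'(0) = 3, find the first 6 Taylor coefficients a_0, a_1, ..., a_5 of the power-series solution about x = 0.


Ansatz: y(x) = sum_{n>=0} a_n x^n, so y'(x) = sum_{n>=1} n a_n x^(n-1) and y''(x) = sum_{n>=2} n(n-1) a_n x^(n-2).
Substitute into P(x) y'' + Q(x) y' + R(x) y = 0 with P(x) = 1, Q(x) = -x, R(x) = -2, and match powers of x.
Initial conditions: a_0 = -1, a_1 = 3.
Setting the coefficient of each power of x to zero and solving order by order (substituting the coefficients already found):
  x^0: 2 a_2 - 2 a_0 = 0  ->  2 a_2 = 2 a_0 = -2  ->  a_2 = -1
  x^1: 6 a_3 - 3 a_1 = 0  ->  6 a_3 = 3 a_1 = 9  ->  a_3 = 3/2
  x^2: 12 a_4 - 4 a_2 = 0  ->  12 a_4 = 4 a_2 = -4  ->  a_4 = -1/3
  x^3: 20 a_5 - 5 a_3 = 0  ->  20 a_5 = 5 a_3 = 15/2  ->  a_5 = 3/8
Truncated series: y(x) = -1 + 3 x - x^2 + (3/2) x^3 - (1/3) x^4 + (3/8) x^5 + O(x^6).

a_0 = -1; a_1 = 3; a_2 = -1; a_3 = 3/2; a_4 = -1/3; a_5 = 3/8


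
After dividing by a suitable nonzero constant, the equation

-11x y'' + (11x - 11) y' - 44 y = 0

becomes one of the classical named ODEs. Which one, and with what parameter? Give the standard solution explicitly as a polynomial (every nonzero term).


All three coefficients share the factor -11; dividing through by -11 gives  x y'' + (1 - x) y' + 4 y = 0.
This matches the Laguerre equation x y'' + (1 - x) y' + n y = 0 with n = 4; the polynomial solution is L_4(x).
With y = sum_k a_k x^k, matching x^k gives (k+1)k a_{k+1} + (k+1) a_{k+1} - k a_k + n a_k = 0, i.e. (k+1)^2 a_{k+1} = (k - n) a_k = (k - 4) a_k. The right side vanishes at k = 4, so the series terminates at degree 4.
Standard normalization L_n(0) = 1 gives a_0 = 1. Work upward with a_{k+1} = (k - 4) a_k / (k+1)^2:
  a_1 = (0 - 4)(1) / 1^2 = -4/1 = -4
  a_2 = (1 - 4)(-4) / 2^2 = 12/4 = 3
  a_3 = (2 - 4)(3) / 3^2 = -6/9 = -2/3
  a_4 = (3 - 4)(-2/3) / 4^2 = (2/3)/16 = 1/24
Hence L_4(x) = x^4/24 - 2 x^3/3 + 3 x^2 - 4 x + 1.

L_4(x); series = x^4/24 - 2 x^3/3 + 3 x^2 - 4 x + 1


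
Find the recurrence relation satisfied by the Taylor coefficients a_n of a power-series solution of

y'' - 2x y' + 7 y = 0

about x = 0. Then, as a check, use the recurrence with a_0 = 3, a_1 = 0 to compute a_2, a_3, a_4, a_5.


Substitute y = sum_n a_n x^n.
y''(x) has coefficient (n+2)(n+1) a_{n+2} at x^n;
-2 x y'(x) has coefficient -2 n a_n at x^n (shift);
7 y(x) has coefficient 7 a_n at x^n.
Matching x^n: (n+2)(n+1) a_{n+2} + (-2n + 7) a_n = 0.
Thus a_{n+2} = (2n - 7) / ((n+1)(n+2)) * a_n.

Check with a_0 = 3, a_1 = 0 (apply the recurrence for n = 0, 1, 2, 3): a_0 = 3, a_1 = 0, a_2 = -21/2, a_3 = 0, a_4 = 21/8, a_5 = 0.

a_(n+2) = (2n - 7) / ((n+1)(n+2)) * a_n; check: a_0 = 3, a_1 = 0, a_2 = -21/2, a_3 = 0, a_4 = 21/8, a_5 = 0


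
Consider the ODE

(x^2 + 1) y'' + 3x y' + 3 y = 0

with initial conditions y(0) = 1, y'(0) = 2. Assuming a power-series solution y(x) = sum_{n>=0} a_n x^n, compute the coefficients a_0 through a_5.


Ansatz: y(x) = sum_{n>=0} a_n x^n, so y'(x) = sum_{n>=1} n a_n x^(n-1) and y''(x) = sum_{n>=2} n(n-1) a_n x^(n-2).
Substitute into P(x) y'' + Q(x) y' + R(x) y = 0 with P(x) = x^2 + 1, Q(x) = 3x, R(x) = 3, and match powers of x.
Initial conditions: a_0 = 1, a_1 = 2.
Setting the coefficient of each power of x to zero and solving order by order (substituting the coefficients already found):
  x^0: 2 a_2 + 3 a_0 = 0  ->  2 a_2 = -3 a_0 = -3  ->  a_2 = -3/2
  x^1: 6 a_3 + 6 a_1 = 0  ->  6 a_3 = -6 a_1 = -12  ->  a_3 = -2
  x^2: 12 a_4 + 11 a_2 = 0  ->  12 a_4 = -11 a_2 = 33/2  ->  a_4 = 11/8
  x^3: 20 a_5 + 18 a_3 = 0  ->  20 a_5 = -18 a_3 = 36  ->  a_5 = 9/5
Truncated series: y(x) = 1 + 2 x - (3/2) x^2 - 2 x^3 + (11/8) x^4 + (9/5) x^5 + O(x^6).

a_0 = 1; a_1 = 2; a_2 = -3/2; a_3 = -2; a_4 = 11/8; a_5 = 9/5


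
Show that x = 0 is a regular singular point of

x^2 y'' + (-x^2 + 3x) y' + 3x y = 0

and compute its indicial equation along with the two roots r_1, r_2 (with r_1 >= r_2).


Divide by x^2 to reach normal form y'' + P_1(x) y' + P_2(x) y = 0 with P_1(x) = -1 + 3/x and P_2(x) = 3/x.
x = 0 is a singular point because the y'-coefficient -1 + 3/x has a pole at x = 0 and the y-coefficient 3/x has a pole at x = 0.
It is a regular singular point because x P_1(x) = p(x) = 3 - x and x^2 P_2(x) = q(x) = 3x are polynomials, hence analytic at x = 0.
p(0) = 3,  q(0) = 0.
Indicial equation: r(r-1) + p(0) r + q(0) = 0, i.e. r^2 + (p(0) - 1) r + q(0) = 0, i.e. r^2 + 2 r = 0.
Discriminant: (2)^2 - 4(0) = 4, so r = (-2 ± 2)/2.
Solving: r_1 = 0, r_2 = -2.

indicial: r^2 + 2 r = 0; roots r_1 = 0, r_2 = -2


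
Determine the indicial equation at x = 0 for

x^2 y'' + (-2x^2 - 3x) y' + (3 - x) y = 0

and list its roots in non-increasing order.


Divide by x^2 to reach normal form y'' + P_1(x) y' + P_2(x) y = 0 with P_1(x) = -2 - 3/x and P_2(x) = -1/x + 3/x^2.
x = 0 is a singular point because the y'-coefficient -2 - 3/x has a pole at x = 0 and the y-coefficient -1/x + 3/x^2 has a pole at x = 0.
It is a regular singular point because x P_1(x) = p(x) = -2x - 3 and x^2 P_2(x) = q(x) = 3 - x are polynomials, hence analytic at x = 0.
p(0) = -3,  q(0) = 3.
Indicial equation: r(r-1) + p(0) r + q(0) = 0, i.e. r^2 + (p(0) - 1) r + q(0) = 0, i.e. r^2 - 4 r + 3 = 0.
Discriminant: (-4)^2 - 4(3) = 4, so r = (4 ± 2)/2.
Solving: r_1 = 3, r_2 = 1.

indicial: r^2 - 4 r + 3 = 0; roots r_1 = 3, r_2 = 1


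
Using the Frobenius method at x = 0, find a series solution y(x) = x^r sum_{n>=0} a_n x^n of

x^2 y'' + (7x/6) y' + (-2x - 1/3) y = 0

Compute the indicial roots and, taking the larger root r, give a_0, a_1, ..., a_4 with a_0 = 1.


Write in Frobenius form y'' + (p(x)/x) y' + (q(x)/x^2) y = 0:
  p(x) = 7/6,  q(x) = -2x - 1/3.
Indicial equation: r(r-1) + (7/6) r + (-1/3) = 0 -> roots r_1 = 1/2, r_2 = -2/3.
Take r = r_1 = 1/2. Let y(x) = x^r sum_{n>=0} a_n x^n with a_0 = 1.
Substitute y = x^r sum a_n x^n and match x^{r+n}. The recurrence is
  D(n) a_n - 2 a_{n-1} = 0,  where D(n) = (r+n)(r+n-1) + (7/6)(r+n) + (-1/3).
  a_n = 2 / D(n) * a_{n-1}.
Since the indicial polynomial factors as (r - r_1)(r - r_2), D(n) = (r_1 + n - r_1)(r_1 + n - r_2) = n(n + 7/6).
Evaluating step by step (a_0 = 1):
  n = 1: D(1) = 1(1 + 7/6) = 13/6; numerator = 2(1) = 2; a_1 = (2)/(13/6) = 12/13
  n = 2: D(2) = 2(2 + 7/6) = 19/3; numerator = 2(12/13) = 24/13; a_2 = (24/13)/(19/3) = 72/247
  n = 3: D(3) = 3(3 + 7/6) = 25/2; numerator = 2(72/247) = 144/247; a_3 = (144/247)/(25/2) = 288/6175
  n = 4: D(4) = 4(4 + 7/6) = 62/3; numerator = 2(288/6175) = 576/6175; a_4 = (576/6175)/(62/3) = 864/191425

r = 1/2; a_0 = 1; a_1 = 12/13; a_2 = 72/247; a_3 = 288/6175; a_4 = 864/191425


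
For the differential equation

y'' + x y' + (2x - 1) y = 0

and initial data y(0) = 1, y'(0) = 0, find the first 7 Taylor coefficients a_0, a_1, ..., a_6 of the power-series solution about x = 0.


Ansatz: y(x) = sum_{n>=0} a_n x^n, so y'(x) = sum_{n>=1} n a_n x^(n-1) and y''(x) = sum_{n>=2} n(n-1) a_n x^(n-2).
Substitute into P(x) y'' + Q(x) y' + R(x) y = 0 with P(x) = 1, Q(x) = x, R(x) = 2x - 1, and match powers of x.
Initial conditions: a_0 = 1, a_1 = 0.
Setting the coefficient of each power of x to zero and solving order by order (substituting the coefficients already found):
  x^0: 2 a_2 - a_0 = 0  ->  2 a_2 = a_0 = 1  ->  a_2 = 1/2
  x^1: 6 a_3 + 2 a_0 = 0  ->  6 a_3 = -2 a_0 = -2  ->  a_3 = -1/3
  x^2: 12 a_4 + a_2 + 2 a_1 = 0  ->  12 a_4 = -a_2 - 2 a_1 = -1/2  ->  a_4 = -1/24
  x^3: 20 a_5 + 2 a_3 + 2 a_2 = 0  ->  20 a_5 = -2 a_3 - 2 a_2 = -1/3  ->  a_5 = -1/60
  x^4: 30 a_6 + 3 a_4 + 2 a_3 = 0  ->  30 a_6 = -3 a_4 - 2 a_3 = 19/24  ->  a_6 = 19/720
Truncated series: y(x) = 1 + (1/2) x^2 - (1/3) x^3 - (1/24) x^4 - (1/60) x^5 + (19/720) x^6 + O(x^7).

a_0 = 1; a_1 = 0; a_2 = 1/2; a_3 = -1/3; a_4 = -1/24; a_5 = -1/60; a_6 = 19/720


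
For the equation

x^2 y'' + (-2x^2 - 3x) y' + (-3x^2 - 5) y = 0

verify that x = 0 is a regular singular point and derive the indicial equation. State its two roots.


Divide by x^2 to reach normal form y'' + P_1(x) y' + P_2(x) y = 0 with P_1(x) = -2 - 3/x and P_2(x) = -3 - 5/x^2.
x = 0 is a singular point because the y'-coefficient -2 - 3/x has a pole at x = 0 and the y-coefficient -3 - 5/x^2 has a pole at x = 0.
It is a regular singular point because x P_1(x) = p(x) = -2x - 3 and x^2 P_2(x) = q(x) = -3x^2 - 5 are polynomials, hence analytic at x = 0.
p(0) = -3,  q(0) = -5.
Indicial equation: r(r-1) + p(0) r + q(0) = 0, i.e. r^2 + (p(0) - 1) r + q(0) = 0, i.e. r^2 - 4 r - 5 = 0.
Discriminant: (-4)^2 - 4(-5) = 36, so r = (4 ± 6)/2.
Solving: r_1 = 5, r_2 = -1.

indicial: r^2 - 4 r - 5 = 0; roots r_1 = 5, r_2 = -1


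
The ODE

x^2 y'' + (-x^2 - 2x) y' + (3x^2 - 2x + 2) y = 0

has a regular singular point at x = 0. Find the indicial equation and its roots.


Divide by x^2 to reach normal form y'' + P_1(x) y' + P_2(x) y = 0 with P_1(x) = -1 - 2/x and P_2(x) = 3 - 2/x + 2/x^2.
x = 0 is a singular point because the y'-coefficient -1 - 2/x has a pole at x = 0 and the y-coefficient 3 - 2/x + 2/x^2 has a pole at x = 0.
It is a regular singular point because x P_1(x) = p(x) = -x - 2 and x^2 P_2(x) = q(x) = 3x^2 - 2x + 2 are polynomials, hence analytic at x = 0.
p(0) = -2,  q(0) = 2.
Indicial equation: r(r-1) + p(0) r + q(0) = 0, i.e. r^2 + (p(0) - 1) r + q(0) = 0, i.e. r^2 - 3 r + 2 = 0.
Discriminant: (-3)^2 - 4(2) = 1, so r = (3 ± 1)/2.
Solving: r_1 = 2, r_2 = 1.

indicial: r^2 - 3 r + 2 = 0; roots r_1 = 2, r_2 = 1


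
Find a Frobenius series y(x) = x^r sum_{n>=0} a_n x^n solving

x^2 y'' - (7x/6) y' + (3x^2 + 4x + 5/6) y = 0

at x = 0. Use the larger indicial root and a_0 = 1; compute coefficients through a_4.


Write in Frobenius form y'' + (p(x)/x) y' + (q(x)/x^2) y = 0:
  p(x) = -7/6,  q(x) = 3x^2 + 4x + 5/6.
Indicial equation: r(r-1) + (-7/6) r + (5/6) = 0 -> roots r_1 = 5/3, r_2 = 1/2.
Take r = r_1 = 5/3. Let y(x) = x^r sum_{n>=0} a_n x^n with a_0 = 1.
Substitute y = x^r sum a_n x^n and match x^{r+n}. The recurrence is
  D(n) a_n + 4 a_{n-1} + 3 a_{n-2} = 0,  where D(n) = (r+n)(r+n-1) + (-7/6)(r+n) + (5/6).
  a_n = [-4 a_{n-1} - 3 a_{n-2}] / D(n).
Since the indicial polynomial factors as (r - r_1)(r - r_2), D(n) = (r_1 + n - r_1)(r_1 + n - r_2) = n(n + 7/6).
Evaluating step by step (a_0 = 1):
  n = 1: D(1) = 1(1 + 7/6) = 13/6; numerator = -4(1) = -4; a_1 = (-4)/(13/6) = -24/13
  n = 2: D(2) = 2(2 + 7/6) = 19/3; numerator = -4(-24/13) - 3(1) = 57/13; a_2 = (57/13)/(19/3) = 9/13
  n = 3: D(3) = 3(3 + 7/6) = 25/2; numerator = -4(9/13) - 3(-24/13) = 36/13; a_3 = (36/13)/(25/2) = 72/325
  n = 4: D(4) = 4(4 + 7/6) = 62/3; numerator = -4(72/325) - 3(9/13) = -963/325; a_4 = (-963/325)/(62/3) = -2889/20150

r = 5/3; a_0 = 1; a_1 = -24/13; a_2 = 9/13; a_3 = 72/325; a_4 = -2889/20150


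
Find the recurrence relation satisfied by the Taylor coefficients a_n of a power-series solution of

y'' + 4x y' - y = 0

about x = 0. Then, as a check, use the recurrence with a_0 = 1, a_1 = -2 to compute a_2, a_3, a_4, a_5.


Substitute y = sum_n a_n x^n.
y''(x) has coefficient (n+2)(n+1) a_{n+2} at x^n;
4 x y'(x) has coefficient 4 n a_n at x^n (shift);
-y(x) has coefficient -1 a_n at x^n.
Matching x^n: (n+2)(n+1) a_{n+2} + (4n - 1) a_n = 0.
Thus a_{n+2} = (-4n + 1) / ((n+1)(n+2)) * a_n.

Check with a_0 = 1, a_1 = -2 (apply the recurrence for n = 0, 1, 2, 3): a_0 = 1, a_1 = -2, a_2 = 1/2, a_3 = 1, a_4 = -7/24, a_5 = -11/20.

a_(n+2) = (-4n + 1) / ((n+1)(n+2)) * a_n; check: a_0 = 1, a_1 = -2, a_2 = 1/2, a_3 = 1, a_4 = -7/24, a_5 = -11/20


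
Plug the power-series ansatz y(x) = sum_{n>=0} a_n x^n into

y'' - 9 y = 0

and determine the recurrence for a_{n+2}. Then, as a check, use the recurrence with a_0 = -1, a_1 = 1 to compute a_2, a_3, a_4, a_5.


Substitute y = sum_n a_n x^n into y'' + (const) y = 0.
y''(x) = sum_{n>=0} (n+2)(n+1) a_{n+2} x^n.
The ODE becomes sum_n [(n+2)(n+1) a_{n+2} - 9 a_n] x^n = 0.
Setting each coefficient to zero gives the recurrence:
  (n+2)(n+1) a_{n+2} - 9 a_n = 0,
  a_{n+2} = 9 / ((n+1)(n+2)) a_n.

Check with a_0 = -1, a_1 = 1 (apply the recurrence for n = 0, 1, 2, 3): a_0 = -1, a_1 = 1, a_2 = -9/2, a_3 = 3/2, a_4 = -27/8, a_5 = 27/40.

a_{n+2} = 9/((n+1)(n+2)) * a_n; check: a_0 = -1, a_1 = 1, a_2 = -9/2, a_3 = 3/2, a_4 = -27/8, a_5 = 27/40


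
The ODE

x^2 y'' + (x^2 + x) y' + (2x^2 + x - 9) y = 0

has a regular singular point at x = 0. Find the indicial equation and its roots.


Divide by x^2 to reach normal form y'' + P_1(x) y' + P_2(x) y = 0 with P_1(x) = 1 + 1/x and P_2(x) = 2 + 1/x - 9/x^2.
x = 0 is a singular point because the y'-coefficient 1 + 1/x has a pole at x = 0 and the y-coefficient 2 + 1/x - 9/x^2 has a pole at x = 0.
It is a regular singular point because x P_1(x) = p(x) = x + 1 and x^2 P_2(x) = q(x) = 2x^2 + x - 9 are polynomials, hence analytic at x = 0.
p(0) = 1,  q(0) = -9.
Indicial equation: r(r-1) + p(0) r + q(0) = 0, i.e. r^2 + (p(0) - 1) r + q(0) = 0, i.e. r^2 - 9 = 0.
Discriminant: (0)^2 - 4(-9) = 36, so r = (0 ± 6)/2.
Solving: r_1 = 3, r_2 = -3.

indicial: r^2 - 9 = 0; roots r_1 = 3, r_2 = -3


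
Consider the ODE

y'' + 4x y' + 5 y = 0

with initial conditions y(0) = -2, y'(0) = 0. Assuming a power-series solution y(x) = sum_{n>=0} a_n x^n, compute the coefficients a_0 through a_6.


Ansatz: y(x) = sum_{n>=0} a_n x^n, so y'(x) = sum_{n>=1} n a_n x^(n-1) and y''(x) = sum_{n>=2} n(n-1) a_n x^(n-2).
Substitute into P(x) y'' + Q(x) y' + R(x) y = 0 with P(x) = 1, Q(x) = 4x, R(x) = 5, and match powers of x.
Initial conditions: a_0 = -2, a_1 = 0.
Setting the coefficient of each power of x to zero and solving order by order (substituting the coefficients already found):
  x^0: 2 a_2 + 5 a_0 = 0  ->  2 a_2 = -5 a_0 = 10  ->  a_2 = 5
  x^1: 6 a_3 + 9 a_1 = 0  ->  6 a_3 = -9 a_1 = 0  ->  a_3 = 0
  x^2: 12 a_4 + 13 a_2 = 0  ->  12 a_4 = -13 a_2 = -65  ->  a_4 = -65/12
  x^3: 20 a_5 + 17 a_3 = 0  ->  20 a_5 = -17 a_3 = 0  ->  a_5 = 0
  x^4: 30 a_6 + 21 a_4 = 0  ->  30 a_6 = -21 a_4 = 455/4  ->  a_6 = 91/24
Truncated series: y(x) = -2 + 5 x^2 - (65/12) x^4 + (91/24) x^6 + O(x^7).

a_0 = -2; a_1 = 0; a_2 = 5; a_3 = 0; a_4 = -65/12; a_5 = 0; a_6 = 91/24


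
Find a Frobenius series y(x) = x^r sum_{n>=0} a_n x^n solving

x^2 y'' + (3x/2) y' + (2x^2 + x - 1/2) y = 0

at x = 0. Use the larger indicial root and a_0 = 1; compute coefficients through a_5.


Write in Frobenius form y'' + (p(x)/x) y' + (q(x)/x^2) y = 0:
  p(x) = 3/2,  q(x) = 2x^2 + x - 1/2.
Indicial equation: r(r-1) + (3/2) r + (-1/2) = 0 -> roots r_1 = 1/2, r_2 = -1.
Take r = r_1 = 1/2. Let y(x) = x^r sum_{n>=0} a_n x^n with a_0 = 1.
Substitute y = x^r sum a_n x^n and match x^{r+n}. The recurrence is
  D(n) a_n + 1 a_{n-1} + 2 a_{n-2} = 0,  where D(n) = (r+n)(r+n-1) + (3/2)(r+n) + (-1/2).
  a_n = [-1 a_{n-1} - 2 a_{n-2}] / D(n).
Since the indicial polynomial factors as (r - r_1)(r - r_2), D(n) = (r_1 + n - r_1)(r_1 + n - r_2) = n(n + 3/2).
Evaluating step by step (a_0 = 1):
  n = 1: D(1) = 1(1 + 3/2) = 5/2; numerator = -1(1) = -1; a_1 = (-1)/(5/2) = -2/5
  n = 2: D(2) = 2(2 + 3/2) = 7; numerator = -1(-2/5) - 2(1) = -8/5; a_2 = (-8/5)/(7) = -8/35
  n = 3: D(3) = 3(3 + 3/2) = 27/2; numerator = -1(-8/35) - 2(-2/5) = 36/35; a_3 = (36/35)/(27/2) = 8/105
  n = 4: D(4) = 4(4 + 3/2) = 22; numerator = -1(8/105) - 2(-8/35) = 8/21; a_4 = (8/21)/(22) = 4/231
  n = 5: D(5) = 5(5 + 3/2) = 65/2; numerator = -1(4/231) - 2(8/105) = -28/165; a_5 = (-28/165)/(65/2) = -56/10725

r = 1/2; a_0 = 1; a_1 = -2/5; a_2 = -8/35; a_3 = 8/105; a_4 = 4/231; a_5 = -56/10725
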